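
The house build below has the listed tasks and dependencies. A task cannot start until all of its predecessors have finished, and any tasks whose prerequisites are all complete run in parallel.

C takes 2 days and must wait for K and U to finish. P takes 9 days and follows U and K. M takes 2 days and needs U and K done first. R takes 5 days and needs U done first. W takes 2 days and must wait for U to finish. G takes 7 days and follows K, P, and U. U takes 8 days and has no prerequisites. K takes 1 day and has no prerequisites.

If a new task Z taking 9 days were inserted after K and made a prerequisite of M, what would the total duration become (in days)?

Originally the house build takes 24 days.
With Z inserted, M now waits for max(U, K, Z).
New critical path: U→P→G = 8+9+7 = 24 ⇒ 24 days.

24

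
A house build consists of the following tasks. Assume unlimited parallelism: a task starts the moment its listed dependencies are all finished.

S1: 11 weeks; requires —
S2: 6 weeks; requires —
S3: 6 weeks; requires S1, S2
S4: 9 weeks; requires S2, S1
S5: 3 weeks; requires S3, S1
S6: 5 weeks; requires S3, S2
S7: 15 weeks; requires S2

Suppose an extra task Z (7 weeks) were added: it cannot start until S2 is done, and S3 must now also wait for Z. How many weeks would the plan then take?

24

Originally the plan takes 22 weeks.
With Z inserted, S3 now waits for max(S1, S2, Z).
New critical path: S2→Z→S3→S6 = 6+7+6+5 = 24 ⇒ 24 weeks.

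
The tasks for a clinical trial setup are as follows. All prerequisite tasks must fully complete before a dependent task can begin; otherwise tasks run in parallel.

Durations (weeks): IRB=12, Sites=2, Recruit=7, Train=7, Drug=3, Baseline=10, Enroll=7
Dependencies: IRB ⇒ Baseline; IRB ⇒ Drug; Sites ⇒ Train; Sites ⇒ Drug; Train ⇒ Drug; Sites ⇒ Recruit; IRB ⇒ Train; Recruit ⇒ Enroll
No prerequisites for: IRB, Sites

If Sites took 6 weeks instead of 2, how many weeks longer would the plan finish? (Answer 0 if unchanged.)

Critical path before the change: IRB→Train→Drug = 12+7+3 = 22 giving 22 weeks.
Sites is off the critical path — its longest chain is 16 weeks, giving 6 of slack.
The critical path is still IRB→Train→Drug; finish is now 22 weeks.
Change in finish: 22 − 22 = +0 weeks.

0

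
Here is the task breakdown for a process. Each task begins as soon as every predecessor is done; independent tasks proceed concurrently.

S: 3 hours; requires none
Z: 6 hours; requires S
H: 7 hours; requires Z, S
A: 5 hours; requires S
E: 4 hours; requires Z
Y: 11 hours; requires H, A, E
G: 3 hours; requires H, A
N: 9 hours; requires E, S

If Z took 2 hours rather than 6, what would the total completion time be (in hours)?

23

As given, the longest chain is S→Z→H→Y = 3+6+7+11 = 27, so the finish is 27 hours.
Z is on the critical path; changing it to 2 makes that path 23 hours.
That remains the longest chain; total 23 hours.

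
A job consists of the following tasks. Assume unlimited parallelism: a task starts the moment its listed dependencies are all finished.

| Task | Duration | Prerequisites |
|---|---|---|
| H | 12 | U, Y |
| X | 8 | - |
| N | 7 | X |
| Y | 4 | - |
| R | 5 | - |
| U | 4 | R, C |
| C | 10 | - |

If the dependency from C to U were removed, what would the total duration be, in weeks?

21

Original critical path: C→U→H = 10+4+12 = 26 ⇒ 26 weeks.
Without C→U, U's earliest start moves from 10 to 5.
After: R→U→H = 5+4+12 = 21 → 21 weeks.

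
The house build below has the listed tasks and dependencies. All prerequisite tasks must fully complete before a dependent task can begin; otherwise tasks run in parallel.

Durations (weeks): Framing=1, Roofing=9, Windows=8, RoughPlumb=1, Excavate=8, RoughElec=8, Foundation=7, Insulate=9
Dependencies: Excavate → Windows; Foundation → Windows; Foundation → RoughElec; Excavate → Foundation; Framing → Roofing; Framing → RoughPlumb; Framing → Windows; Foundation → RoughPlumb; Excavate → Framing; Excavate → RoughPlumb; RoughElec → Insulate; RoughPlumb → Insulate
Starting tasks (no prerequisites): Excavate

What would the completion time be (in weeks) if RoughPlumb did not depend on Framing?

Original critical path: Excavate→Foundation→RoughElec→Insulate = 8+7+8+9 = 32 ⇒ 32 weeks.
Dropping Framing→RoughPlumb doesn't change RoughPlumb's earliest start (15); another predecessor still binds.
The longest chain is now Excavate→Foundation→RoughElec→Insulate = 8+7+8+9 = 32, so the plan takes 32 weeks.

32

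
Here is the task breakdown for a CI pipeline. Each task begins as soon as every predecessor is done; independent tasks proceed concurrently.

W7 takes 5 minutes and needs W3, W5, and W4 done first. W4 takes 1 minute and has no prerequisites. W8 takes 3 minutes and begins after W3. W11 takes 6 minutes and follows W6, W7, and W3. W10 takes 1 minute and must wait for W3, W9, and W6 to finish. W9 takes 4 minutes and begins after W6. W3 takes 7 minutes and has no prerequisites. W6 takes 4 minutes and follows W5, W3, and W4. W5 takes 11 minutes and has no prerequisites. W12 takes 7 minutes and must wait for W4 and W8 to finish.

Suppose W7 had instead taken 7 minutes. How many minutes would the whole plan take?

Actual critical path: W5→W7→W11 = 11+5+6 = 22 ⇒ 22 minutes.
W7 is on the critical path; changing it to 7 makes that path 24 minutes.
That remains the longest chain; total 24 minutes.

24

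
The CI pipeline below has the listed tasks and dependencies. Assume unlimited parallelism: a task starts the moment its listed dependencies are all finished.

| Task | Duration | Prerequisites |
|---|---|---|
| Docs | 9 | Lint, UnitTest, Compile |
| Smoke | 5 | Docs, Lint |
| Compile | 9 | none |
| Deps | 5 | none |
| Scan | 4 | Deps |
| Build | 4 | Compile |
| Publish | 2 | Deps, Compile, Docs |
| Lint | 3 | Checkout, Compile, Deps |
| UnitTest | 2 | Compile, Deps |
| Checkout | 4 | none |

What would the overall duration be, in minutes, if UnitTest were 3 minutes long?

26

The binding path is Compile→Lint→Docs→Smoke = 9+3+9+5 = 26; finish at 26 minutes.
UnitTest is off the critical path — its longest chain is 25 minutes, giving 1 of slack.
The critical path is still Compile→Lint→Docs→Smoke; finish is now 26 minutes.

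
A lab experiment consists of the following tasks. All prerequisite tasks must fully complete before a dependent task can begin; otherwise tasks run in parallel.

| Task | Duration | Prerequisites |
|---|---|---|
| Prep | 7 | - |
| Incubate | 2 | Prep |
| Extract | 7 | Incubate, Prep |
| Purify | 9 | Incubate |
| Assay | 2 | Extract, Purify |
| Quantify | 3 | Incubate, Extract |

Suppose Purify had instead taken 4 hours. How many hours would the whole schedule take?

Baseline: Prep→Incubate→Purify→Assay = 7+2+9+2 = 20 → 20 hours.
Purify is on the critical path; changing it to 4 makes that path 15 hours.
New critical path: Prep→Incubate→Extract→Quantify = 7+2+7+3 = 19 ⇒ 19 hours.

19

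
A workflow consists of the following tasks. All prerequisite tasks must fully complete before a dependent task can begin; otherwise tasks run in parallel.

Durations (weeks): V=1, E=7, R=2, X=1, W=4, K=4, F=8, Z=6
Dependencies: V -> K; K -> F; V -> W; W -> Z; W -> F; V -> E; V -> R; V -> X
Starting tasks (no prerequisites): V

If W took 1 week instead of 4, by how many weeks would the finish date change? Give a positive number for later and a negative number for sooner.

Actual critical path: V→W→F = 1+4+8 = 13 ⇒ 13 weeks.
W is on the critical path; changing it to 1 makes that path 10 weeks.
The binding chain switches to V→K→F = 1+4+8 = 13; finish 13 weeks.
Change in finish: 13 − 13 = +0 weeks.

0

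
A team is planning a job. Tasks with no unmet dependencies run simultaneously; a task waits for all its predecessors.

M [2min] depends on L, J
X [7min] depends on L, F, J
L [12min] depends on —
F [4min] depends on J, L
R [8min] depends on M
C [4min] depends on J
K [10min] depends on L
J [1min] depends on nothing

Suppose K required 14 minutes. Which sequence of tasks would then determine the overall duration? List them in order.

As given, the longest chain is L→F→X = 12+4+7 = 23, so the finish is 23 minutes.
K has 1 minute of float (longest path through it is 22).
New critical path: L→K = 12+14 = 26 ⇒ 26 minutes.

L, K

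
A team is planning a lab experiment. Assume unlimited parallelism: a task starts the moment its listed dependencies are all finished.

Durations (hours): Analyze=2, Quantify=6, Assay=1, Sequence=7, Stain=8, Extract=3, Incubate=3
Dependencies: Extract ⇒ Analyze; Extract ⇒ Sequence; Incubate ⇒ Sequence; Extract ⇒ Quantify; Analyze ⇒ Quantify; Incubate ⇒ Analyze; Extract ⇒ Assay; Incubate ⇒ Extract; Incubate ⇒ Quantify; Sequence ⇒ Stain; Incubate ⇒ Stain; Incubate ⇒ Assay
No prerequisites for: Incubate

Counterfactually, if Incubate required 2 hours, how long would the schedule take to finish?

Baseline: Incubate→Extract→Sequence→Stain = 3+3+7+8 = 21 → 21 hours.
Since Incubate is critical, the -1 change carries straight to that chain (now 20 hours).
That remains the longest chain; total 20 hours.

20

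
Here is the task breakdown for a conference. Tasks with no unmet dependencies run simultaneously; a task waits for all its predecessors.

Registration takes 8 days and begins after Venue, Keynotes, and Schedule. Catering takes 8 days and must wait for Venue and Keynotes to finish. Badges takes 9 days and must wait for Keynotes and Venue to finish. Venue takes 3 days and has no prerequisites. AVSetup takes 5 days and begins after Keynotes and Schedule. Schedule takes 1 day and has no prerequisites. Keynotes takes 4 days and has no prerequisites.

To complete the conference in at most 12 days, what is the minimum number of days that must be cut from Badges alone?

1

Current finish: 13 days; target: 12.
Badges is on every critical path, so each day cut from Badges cuts the finish by one (this holds down to a finish of 12).
Need 13 − 12 = 1 day off Badges → Badges becomes 8 days, finish becomes 12.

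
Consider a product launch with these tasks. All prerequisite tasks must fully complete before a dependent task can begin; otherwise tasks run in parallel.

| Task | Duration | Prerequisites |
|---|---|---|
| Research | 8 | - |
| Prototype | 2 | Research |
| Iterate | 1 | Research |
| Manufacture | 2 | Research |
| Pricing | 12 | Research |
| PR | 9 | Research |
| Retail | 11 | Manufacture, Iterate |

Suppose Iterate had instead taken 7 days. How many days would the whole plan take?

26

Actual critical path: Research→Manufacture→Retail = 8+2+11 = 21 ⇒ 21 days.
The longest path through Iterate is only 20 days, so Iterate has float 1.
New critical path: Research→Iterate→Retail = 8+7+11 = 26 ⇒ 26 days.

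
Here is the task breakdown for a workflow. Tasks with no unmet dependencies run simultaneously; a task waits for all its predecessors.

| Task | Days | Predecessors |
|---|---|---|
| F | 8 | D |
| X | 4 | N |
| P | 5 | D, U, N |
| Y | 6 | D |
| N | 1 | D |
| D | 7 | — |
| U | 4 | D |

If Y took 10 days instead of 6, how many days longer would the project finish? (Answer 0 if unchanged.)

Baseline: D→U→P = 7+4+5 = 16 → 16 days.
Y is off the critical path — its longest chain is 13 days, giving 3 of slack.
The binding chain switches to D→Y = 7+10 = 17; finish 17 days.
Change in finish: 17 − 16 = +1 days.

1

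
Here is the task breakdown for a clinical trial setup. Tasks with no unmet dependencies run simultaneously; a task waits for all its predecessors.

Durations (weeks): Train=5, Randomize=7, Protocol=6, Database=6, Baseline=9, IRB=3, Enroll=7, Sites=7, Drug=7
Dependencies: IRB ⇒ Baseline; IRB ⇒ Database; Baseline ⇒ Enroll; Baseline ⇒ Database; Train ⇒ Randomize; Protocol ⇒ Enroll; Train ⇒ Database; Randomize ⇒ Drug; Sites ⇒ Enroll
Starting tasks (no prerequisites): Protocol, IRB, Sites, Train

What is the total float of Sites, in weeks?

5

The longest chain is IRB→Baseline→Enroll = 3+9+7 = 19; overall finish 19 weeks.
Sites finishes as early as 7 and must finish by 12.
Float = 19 − 14 = 5.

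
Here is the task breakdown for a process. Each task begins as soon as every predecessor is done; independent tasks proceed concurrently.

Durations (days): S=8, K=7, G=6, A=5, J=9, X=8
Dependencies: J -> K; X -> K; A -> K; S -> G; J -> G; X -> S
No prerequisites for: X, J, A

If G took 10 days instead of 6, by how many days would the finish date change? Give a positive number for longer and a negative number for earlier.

Baseline: X→S→G = 8+8+6 = 22 → 22 days.
G is on the critical path; changing it to 10 makes that path 26 days.
That remains the longest chain; total 26 days.
Change in finish: 26 − 22 = +4 days.

4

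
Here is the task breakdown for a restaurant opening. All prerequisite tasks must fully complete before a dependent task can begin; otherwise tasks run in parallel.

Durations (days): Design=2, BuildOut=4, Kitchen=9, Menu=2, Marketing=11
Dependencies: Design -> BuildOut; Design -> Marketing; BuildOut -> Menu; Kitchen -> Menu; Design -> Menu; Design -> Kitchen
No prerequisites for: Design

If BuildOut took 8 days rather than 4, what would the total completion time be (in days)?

13

Critical path before the change: Design→Kitchen→Menu = 2+9+2 = 13 giving 13 days.
The longest path through BuildOut is only 8 days, so BuildOut has float 5.
The critical path is still Design→Kitchen→Menu; finish is now 13 days.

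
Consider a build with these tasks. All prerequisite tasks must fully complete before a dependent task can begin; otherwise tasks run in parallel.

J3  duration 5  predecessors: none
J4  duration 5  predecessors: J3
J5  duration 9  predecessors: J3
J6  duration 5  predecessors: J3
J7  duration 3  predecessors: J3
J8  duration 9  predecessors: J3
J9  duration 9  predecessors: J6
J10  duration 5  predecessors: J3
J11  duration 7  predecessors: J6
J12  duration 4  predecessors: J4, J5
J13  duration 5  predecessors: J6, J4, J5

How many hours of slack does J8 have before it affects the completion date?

The longest chain is J3→J5→J13 = 5+9+5 = 19; overall finish 19 hours.
Longest path through J8: 14 hours (earliest finish 14, latest finish 19).
Slack of J8 = 10 − 5 = 5 hours.

5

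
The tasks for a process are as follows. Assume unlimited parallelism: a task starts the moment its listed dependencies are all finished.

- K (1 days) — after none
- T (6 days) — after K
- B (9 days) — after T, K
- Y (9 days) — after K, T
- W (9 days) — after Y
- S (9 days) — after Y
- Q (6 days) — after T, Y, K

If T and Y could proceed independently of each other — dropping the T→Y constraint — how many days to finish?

19

Original critical path: K→T→Y→W = 1+6+9+9 = 25 ⇒ 25 days.
Without T→Y, Y's earliest start moves from 7 to 1.
New critical path: K→Y→W = 1+9+9 = 19 ⇒ 19 days.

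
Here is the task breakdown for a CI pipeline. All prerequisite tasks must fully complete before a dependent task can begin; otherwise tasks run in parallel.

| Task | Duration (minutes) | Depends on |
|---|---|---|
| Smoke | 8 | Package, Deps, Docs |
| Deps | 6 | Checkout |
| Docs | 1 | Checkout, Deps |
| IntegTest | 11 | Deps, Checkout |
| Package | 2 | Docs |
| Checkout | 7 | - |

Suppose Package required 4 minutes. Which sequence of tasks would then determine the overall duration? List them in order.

Baseline: Checkout→Deps→Docs→Package→Smoke = 7+6+1+2+8 = 24 → 24 minutes.
Package lies on that path, so at 4 minutes the path becomes 26 minutes.
That remains the longest chain; total 26 minutes.

Checkout, Deps, Docs, Package, Smoke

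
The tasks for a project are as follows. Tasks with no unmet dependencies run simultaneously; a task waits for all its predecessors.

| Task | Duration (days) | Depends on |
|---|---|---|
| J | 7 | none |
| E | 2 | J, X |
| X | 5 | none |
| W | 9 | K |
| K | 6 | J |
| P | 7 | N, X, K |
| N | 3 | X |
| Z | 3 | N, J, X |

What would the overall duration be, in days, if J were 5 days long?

20

The binding path is J→K→W = 7+6+9 = 22; finish at 22 days.
Since J is critical, the -2 change carries straight to that chain (now 20 days).
The critical path is still J→K→W; finish is now 20 days.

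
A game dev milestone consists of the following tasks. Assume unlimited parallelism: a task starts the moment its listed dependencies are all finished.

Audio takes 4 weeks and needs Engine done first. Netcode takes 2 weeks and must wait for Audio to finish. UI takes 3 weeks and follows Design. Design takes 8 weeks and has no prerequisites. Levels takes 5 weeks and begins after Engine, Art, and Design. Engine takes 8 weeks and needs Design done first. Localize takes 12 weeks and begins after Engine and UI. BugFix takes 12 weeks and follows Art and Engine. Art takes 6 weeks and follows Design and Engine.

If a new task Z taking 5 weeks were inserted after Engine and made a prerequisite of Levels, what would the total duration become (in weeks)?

34

Originally the schedule takes 34 weeks.
With Z inserted, Levels now waits for max(Engine, Art, Design, Z).
New critical path: Design→Engine→Art→BugFix = 8+8+6+12 = 34 ⇒ 34 weeks.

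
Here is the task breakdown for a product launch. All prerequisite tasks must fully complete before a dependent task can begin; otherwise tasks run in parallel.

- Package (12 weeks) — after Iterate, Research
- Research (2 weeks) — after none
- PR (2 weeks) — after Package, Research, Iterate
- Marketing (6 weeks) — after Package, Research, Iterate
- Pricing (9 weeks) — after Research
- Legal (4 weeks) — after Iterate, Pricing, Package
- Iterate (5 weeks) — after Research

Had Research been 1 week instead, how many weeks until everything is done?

Critical path before the change: Research→Iterate→Package→Marketing = 2+5+12+6 = 25 giving 25 weeks.
Since Research is critical, the -1 change carries straight to that chain (now 24 weeks).
That remains the longest chain; total 24 weeks.

24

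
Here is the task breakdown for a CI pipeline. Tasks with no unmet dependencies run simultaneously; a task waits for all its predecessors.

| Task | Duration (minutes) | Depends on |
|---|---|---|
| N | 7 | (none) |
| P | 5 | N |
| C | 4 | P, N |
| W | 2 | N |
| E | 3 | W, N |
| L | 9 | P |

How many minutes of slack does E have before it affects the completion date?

N→P→L = 7+5+9 = 21 sets the makespan at 21 minutes.
The longest chain containing E totals 12 minutes.
Float = 21 − 12 = 9.

9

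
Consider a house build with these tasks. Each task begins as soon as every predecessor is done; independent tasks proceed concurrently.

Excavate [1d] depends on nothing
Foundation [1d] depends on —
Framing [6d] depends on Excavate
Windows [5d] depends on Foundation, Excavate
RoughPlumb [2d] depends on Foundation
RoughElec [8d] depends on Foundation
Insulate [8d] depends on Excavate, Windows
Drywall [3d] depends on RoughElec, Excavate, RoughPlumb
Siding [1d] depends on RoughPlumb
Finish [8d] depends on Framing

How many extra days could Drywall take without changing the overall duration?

3

Critical path: Excavate→Framing→Finish = 1+6+8 = 15, so the finish is 15 days.
Drywall finishes as early as 12 and must finish by 15.
Slack of Drywall = 12 − 9 = 3 days.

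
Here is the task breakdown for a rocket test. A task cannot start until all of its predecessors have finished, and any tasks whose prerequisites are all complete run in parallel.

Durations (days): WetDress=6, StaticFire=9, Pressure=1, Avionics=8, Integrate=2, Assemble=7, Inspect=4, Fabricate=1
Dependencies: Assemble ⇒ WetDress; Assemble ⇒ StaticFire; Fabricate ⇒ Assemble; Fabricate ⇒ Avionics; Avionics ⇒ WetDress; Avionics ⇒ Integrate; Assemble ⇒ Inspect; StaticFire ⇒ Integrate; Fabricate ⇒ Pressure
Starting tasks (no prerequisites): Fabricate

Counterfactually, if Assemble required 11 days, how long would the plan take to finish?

The binding path is Fabricate→Assemble→StaticFire→Integrate = 1+7+9+2 = 19; finish at 19 days.
Assemble is on the critical path; changing it to 11 makes that path 23 days.
The critical path is still Fabricate→Assemble→StaticFire→Integrate; finish is now 23 days.

23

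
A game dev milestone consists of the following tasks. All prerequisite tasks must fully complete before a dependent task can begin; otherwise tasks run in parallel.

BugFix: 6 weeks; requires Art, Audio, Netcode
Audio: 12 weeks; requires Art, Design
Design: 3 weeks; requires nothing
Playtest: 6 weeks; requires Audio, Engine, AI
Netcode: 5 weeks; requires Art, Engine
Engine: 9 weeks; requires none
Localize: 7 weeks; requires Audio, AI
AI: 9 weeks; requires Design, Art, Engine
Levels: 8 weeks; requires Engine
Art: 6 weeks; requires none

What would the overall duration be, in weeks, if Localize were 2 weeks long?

Actual critical path: Engine→AI→Localize = 9+9+7 = 25 ⇒ 25 weeks.
Localize is on the critical path; changing it to 2 makes that path 20 weeks.
The binding chain switches to Engine→AI→Playtest = 9+9+6 = 24; finish 24 weeks.

24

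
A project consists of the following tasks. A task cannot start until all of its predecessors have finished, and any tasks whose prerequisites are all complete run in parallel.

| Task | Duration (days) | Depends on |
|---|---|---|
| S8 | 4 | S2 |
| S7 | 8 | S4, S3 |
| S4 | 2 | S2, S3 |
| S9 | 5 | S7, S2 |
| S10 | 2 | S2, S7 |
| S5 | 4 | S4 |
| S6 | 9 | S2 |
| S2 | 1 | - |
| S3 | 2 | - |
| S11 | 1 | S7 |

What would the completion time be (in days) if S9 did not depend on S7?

14

Before: longest chain S3→S4→S7→S9 = 2+2+8+5 = 17, finish 17.
Without S7→S9, S9's earliest start moves from 12 to 1.
The longest chain is now S3→S4→S7→S10 = 2+2+8+2 = 14, so the job takes 14 days.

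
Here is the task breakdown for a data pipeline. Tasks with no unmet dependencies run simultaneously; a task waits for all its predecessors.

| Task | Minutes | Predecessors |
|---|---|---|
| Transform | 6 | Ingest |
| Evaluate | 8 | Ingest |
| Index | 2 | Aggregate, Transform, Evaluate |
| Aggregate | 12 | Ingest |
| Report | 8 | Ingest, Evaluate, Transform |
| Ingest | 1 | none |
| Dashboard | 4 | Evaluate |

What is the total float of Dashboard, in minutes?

4

The longest chain is Ingest→Evaluate→Report = 1+8+8 = 17; overall finish 17 minutes.
Longest path through Dashboard: 13 minutes (earliest finish 13, latest finish 17).
Float = 17 − 13 = 4.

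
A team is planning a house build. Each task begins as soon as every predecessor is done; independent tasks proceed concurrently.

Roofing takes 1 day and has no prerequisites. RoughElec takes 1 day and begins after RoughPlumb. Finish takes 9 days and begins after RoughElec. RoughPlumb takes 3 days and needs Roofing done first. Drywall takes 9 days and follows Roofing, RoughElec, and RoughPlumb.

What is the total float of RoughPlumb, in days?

0

Critical path: Roofing→RoughPlumb→RoughElec→Drywall = 1+3+1+9 = 14, so the finish is 14 days.
RoughPlumb finishes as early as 4 and must finish by 4.
Float = 14 − 14 = 0.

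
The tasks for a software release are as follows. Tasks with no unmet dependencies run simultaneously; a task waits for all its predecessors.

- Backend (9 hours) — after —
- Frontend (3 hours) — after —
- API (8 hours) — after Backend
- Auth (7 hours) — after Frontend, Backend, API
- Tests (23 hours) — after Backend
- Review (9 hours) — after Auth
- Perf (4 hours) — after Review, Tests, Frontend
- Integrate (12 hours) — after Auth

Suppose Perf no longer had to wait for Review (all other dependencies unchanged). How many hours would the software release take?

36

Before: longest chain Backend→API→Auth→Review→Perf = 9+8+7+9+4 = 37, finish 37.
Without Review→Perf, Perf's earliest start moves from 33 to 32.
New critical path: Backend→API→Auth→Integrate = 9+8+7+12 = 36 ⇒ 36 hours.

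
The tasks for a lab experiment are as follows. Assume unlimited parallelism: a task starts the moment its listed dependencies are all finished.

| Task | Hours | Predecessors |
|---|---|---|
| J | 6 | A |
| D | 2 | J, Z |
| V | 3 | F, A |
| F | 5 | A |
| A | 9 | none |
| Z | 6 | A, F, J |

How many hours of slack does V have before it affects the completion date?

6

A→J→Z→D = 9+6+6+2 = 23 sets the makespan at 23 hours.
The longest chain containing V totals 17 hours.
Slack of V = 20 − 14 = 6 hours.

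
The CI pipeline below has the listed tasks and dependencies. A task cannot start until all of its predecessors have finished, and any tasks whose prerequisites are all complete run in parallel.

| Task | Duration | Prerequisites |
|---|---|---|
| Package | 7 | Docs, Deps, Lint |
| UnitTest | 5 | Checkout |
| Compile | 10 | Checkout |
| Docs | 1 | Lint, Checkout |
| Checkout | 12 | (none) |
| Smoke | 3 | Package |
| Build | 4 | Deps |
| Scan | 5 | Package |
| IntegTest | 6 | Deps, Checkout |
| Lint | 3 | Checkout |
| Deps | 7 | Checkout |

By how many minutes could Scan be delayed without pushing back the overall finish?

0

The longest chain is Checkout→Deps→Package→Scan = 12+7+7+5 = 31; overall finish 31 minutes.
Scan finishes as early as 31 and must finish by 31.
Slack of Scan = 26 − 26 = 0 minutes.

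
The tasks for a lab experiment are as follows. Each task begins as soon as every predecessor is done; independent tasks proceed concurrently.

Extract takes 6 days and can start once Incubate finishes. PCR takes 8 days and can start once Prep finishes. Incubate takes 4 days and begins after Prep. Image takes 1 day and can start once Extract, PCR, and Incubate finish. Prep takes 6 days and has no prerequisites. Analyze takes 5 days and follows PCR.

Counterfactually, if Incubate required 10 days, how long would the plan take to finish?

23

The binding path is Prep→PCR→Analyze = 6+8+5 = 19; finish at 19 days.
Incubate has 2 days of float (longest path through it is 17).
New critical path: Prep→Incubate→Extract→Image = 6+10+6+1 = 23 ⇒ 23 days.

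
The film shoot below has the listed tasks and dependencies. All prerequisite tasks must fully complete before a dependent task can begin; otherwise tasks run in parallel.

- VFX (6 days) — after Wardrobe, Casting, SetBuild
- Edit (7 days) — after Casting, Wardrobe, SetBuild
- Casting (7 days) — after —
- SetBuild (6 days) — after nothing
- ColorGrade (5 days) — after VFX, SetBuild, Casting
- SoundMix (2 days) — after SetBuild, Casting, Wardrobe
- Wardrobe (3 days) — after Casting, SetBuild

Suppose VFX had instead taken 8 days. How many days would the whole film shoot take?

As given, the longest chain is Casting→Wardrobe→VFX→ColorGrade = 7+3+6+5 = 21, so the finish is 21 days.
VFX lies on that path, so at 8 days the path becomes 23 days.
That remains the longest chain; total 23 days.

23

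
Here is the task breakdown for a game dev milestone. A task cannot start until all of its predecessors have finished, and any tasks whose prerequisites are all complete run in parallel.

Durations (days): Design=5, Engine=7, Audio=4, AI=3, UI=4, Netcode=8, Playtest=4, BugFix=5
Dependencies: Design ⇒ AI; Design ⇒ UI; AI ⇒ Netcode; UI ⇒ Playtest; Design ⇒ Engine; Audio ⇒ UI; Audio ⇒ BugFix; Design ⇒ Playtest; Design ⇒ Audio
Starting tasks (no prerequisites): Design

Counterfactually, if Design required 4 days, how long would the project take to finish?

16

The binding path is Design→Audio→UI→Playtest = 5+4+4+4 = 17; finish at 17 days.
Design lies on that path, so at 4 days the path becomes 16 days.
No other chain overtakes it, so the finish is 16 days.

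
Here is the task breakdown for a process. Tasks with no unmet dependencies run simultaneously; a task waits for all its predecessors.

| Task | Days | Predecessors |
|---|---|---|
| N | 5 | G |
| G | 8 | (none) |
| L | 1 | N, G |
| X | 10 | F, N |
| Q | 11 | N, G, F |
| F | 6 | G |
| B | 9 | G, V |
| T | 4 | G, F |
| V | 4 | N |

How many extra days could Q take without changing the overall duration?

The longest chain is G→N→V→B = 8+5+4+9 = 26; overall finish 26 days.
The longest chain containing Q totals 25 days.
Float = 26 − 25 = 1.

1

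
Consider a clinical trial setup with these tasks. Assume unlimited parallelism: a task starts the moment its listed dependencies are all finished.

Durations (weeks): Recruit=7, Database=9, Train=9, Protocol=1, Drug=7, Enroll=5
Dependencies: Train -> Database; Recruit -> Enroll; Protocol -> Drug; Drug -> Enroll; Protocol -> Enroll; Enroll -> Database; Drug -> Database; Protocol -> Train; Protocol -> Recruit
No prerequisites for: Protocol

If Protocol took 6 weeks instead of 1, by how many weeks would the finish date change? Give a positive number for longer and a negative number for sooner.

Baseline: Protocol→Recruit→Enroll→Database = 1+7+5+9 = 22 → 22 weeks.
Protocol lies on that path, so at 6 weeks the path becomes 27 weeks.
No other chain overtakes it, so the finish is 27 weeks.
Change in finish: 27 − 22 = +5 weeks.

5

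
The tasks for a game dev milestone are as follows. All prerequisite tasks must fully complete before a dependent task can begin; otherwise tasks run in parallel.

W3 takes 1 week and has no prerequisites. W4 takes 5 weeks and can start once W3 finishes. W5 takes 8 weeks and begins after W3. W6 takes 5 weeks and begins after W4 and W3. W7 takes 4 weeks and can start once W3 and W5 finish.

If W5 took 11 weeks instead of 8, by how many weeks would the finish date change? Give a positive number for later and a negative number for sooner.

3

As given, the longest chain is W3→W5→W7 = 1+8+4 = 13, so the finish is 13 weeks.
Since W5 is critical, the +3 change carries straight to that chain (now 16 weeks).
No other chain overtakes it, so the finish is 16 weeks.
Change in finish: 16 − 13 = +3 weeks.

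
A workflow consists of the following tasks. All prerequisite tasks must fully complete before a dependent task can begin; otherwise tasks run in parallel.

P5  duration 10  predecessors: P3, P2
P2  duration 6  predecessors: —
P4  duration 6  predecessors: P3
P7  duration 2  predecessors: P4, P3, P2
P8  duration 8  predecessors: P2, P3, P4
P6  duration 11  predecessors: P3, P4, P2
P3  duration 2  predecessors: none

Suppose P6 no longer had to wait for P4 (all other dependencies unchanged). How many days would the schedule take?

17

Original critical path: P3→P4→P6 = 2+6+11 = 19 ⇒ 19 days.
Without P4→P6, P6's earliest start moves from 8 to 6.
New critical path: P2→P6 = 6+11 = 17 ⇒ 17 days.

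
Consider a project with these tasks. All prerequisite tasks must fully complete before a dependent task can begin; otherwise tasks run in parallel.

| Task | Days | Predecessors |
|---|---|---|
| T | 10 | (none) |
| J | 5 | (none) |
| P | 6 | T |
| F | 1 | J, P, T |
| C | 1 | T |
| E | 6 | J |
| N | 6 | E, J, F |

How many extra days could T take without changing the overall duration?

Critical path: T→P→F→N = 10+6+1+6 = 23, so the finish is 23 days.
The longest chain containing T totals 23 days.
Float = 23 − 23 = 0.

0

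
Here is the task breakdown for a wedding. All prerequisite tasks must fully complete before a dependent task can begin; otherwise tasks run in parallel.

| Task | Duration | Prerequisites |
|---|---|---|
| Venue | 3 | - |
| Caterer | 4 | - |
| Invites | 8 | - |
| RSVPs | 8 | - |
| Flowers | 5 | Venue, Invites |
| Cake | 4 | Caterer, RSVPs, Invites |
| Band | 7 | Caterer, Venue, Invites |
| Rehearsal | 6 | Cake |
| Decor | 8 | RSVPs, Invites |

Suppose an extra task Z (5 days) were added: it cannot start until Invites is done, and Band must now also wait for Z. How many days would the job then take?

20

Originally the job takes 18 days.
With Z inserted, Band now waits for max(Caterer, Venue, Invites, Z).
New critical path: Invites→Z→Band = 8+5+7 = 20 ⇒ 20 days.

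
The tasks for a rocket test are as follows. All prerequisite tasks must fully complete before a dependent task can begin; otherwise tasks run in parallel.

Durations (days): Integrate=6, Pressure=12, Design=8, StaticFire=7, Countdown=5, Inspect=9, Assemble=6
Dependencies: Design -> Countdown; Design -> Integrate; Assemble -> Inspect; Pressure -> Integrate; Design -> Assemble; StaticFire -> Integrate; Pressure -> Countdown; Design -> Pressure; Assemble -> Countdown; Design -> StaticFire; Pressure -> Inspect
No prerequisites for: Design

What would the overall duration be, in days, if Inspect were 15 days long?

35

Actual critical path: Design→Pressure→Inspect = 8+12+9 = 29 ⇒ 29 days.
Inspect lies on that path, so at 15 days the path becomes 35 days.
That remains the longest chain; total 35 days.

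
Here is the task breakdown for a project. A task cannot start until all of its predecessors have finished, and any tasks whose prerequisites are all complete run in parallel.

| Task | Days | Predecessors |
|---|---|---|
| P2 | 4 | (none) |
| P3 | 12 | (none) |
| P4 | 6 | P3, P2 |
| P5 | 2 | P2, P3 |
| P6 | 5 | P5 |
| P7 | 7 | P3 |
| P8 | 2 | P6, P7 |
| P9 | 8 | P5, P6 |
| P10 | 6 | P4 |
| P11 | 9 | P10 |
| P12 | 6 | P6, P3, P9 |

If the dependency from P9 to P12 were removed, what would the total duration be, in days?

33

Original critical path: P3→P4→P10→P11 = 12+6+6+9 = 33 ⇒ 33 days.
Without P9→P12, P12's earliest start moves from 27 to 19.
New critical path: P3→P4→P10→P11 = 12+6+6+9 = 33 ⇒ 33 days.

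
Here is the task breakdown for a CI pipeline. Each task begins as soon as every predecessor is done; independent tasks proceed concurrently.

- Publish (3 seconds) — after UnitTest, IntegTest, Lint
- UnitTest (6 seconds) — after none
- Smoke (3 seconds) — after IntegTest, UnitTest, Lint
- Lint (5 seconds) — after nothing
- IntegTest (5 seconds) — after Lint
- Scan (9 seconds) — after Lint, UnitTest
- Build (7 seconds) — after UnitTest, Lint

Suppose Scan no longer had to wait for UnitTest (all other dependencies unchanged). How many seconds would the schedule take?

Before: longest chain UnitTest→Scan = 6+9 = 15, finish 15.
Without UnitTest→Scan, Scan's earliest start moves from 6 to 5.
New critical path: Lint→Scan = 5+9 = 14 ⇒ 14 seconds.

14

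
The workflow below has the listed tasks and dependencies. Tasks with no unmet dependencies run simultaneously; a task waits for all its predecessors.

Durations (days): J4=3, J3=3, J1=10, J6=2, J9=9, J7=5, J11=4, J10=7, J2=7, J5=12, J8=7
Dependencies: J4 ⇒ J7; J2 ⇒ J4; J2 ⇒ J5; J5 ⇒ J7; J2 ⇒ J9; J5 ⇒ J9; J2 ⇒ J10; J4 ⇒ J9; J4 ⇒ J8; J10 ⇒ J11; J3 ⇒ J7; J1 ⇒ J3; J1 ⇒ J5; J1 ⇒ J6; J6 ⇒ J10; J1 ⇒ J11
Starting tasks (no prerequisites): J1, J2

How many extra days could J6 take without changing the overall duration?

J1→J5→J9 = 10+12+9 = 31 sets the makespan at 31 days.
The longest chain containing J6 totals 23 days.
Slack of J6 = 18 − 10 = 8 days.

8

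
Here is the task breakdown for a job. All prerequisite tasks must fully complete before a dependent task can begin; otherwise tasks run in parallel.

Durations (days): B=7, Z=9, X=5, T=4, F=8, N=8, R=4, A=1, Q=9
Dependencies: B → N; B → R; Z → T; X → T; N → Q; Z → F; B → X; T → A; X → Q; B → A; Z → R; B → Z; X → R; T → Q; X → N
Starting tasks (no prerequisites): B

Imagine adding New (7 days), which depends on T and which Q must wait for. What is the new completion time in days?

Originally the project takes 29 days.
With New inserted, Q now waits for max(T, N, X, New).
New critical path: B→Z→T→New→Q = 7+9+4+7+9 = 36 ⇒ 36 days.

36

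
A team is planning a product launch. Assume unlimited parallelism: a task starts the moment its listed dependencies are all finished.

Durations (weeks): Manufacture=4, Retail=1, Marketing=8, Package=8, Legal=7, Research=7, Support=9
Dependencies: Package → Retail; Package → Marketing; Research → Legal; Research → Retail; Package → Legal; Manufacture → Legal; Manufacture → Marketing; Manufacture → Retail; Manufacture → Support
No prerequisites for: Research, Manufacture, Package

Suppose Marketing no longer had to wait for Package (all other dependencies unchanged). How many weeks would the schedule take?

15

Original critical path: Package→Marketing = 8+8 = 16 ⇒ 16 weeks.
Without Package→Marketing, Marketing's earliest start moves from 8 to 4.
The longest chain is now Package→Legal = 8+7 = 15, so the schedule takes 15 weeks.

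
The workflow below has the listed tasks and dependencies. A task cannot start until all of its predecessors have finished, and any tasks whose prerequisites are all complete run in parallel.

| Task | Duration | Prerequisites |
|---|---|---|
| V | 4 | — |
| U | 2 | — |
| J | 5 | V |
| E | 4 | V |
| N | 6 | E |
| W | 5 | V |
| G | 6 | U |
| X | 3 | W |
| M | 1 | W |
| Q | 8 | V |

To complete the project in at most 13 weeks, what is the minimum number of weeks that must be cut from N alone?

Current finish: 14 weeks; target: 13.
N is on every critical path, so each week cut from N cuts the finish by one (this holds down to a finish of 12).
Need 14 − 13 = 1 week off N → N becomes 5 weeks, finish becomes 13.

1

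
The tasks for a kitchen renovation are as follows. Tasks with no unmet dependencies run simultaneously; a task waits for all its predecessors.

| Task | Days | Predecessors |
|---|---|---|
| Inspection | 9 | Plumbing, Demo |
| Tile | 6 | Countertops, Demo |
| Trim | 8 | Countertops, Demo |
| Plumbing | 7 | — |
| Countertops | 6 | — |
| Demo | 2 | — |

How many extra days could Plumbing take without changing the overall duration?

0

Critical path: Plumbing→Inspection = 7+9 = 16, so the finish is 16 days.
The longest chain containing Plumbing totals 16 days.
So Plumbing can slip 7 − 7 = 0 days.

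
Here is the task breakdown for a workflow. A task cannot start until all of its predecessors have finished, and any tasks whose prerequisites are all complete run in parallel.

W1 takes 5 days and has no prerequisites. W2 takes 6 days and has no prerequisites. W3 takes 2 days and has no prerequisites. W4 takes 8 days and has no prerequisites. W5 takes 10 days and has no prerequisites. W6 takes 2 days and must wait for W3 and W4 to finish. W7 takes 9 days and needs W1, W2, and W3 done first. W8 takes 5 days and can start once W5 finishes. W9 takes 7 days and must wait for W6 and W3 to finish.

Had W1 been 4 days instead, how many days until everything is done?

Critical path before the change: W4→W6→W9 = 8+2+7 = 17 giving 17 days.
The longest path through W1 is only 14 days, so W1 has float 3.
The critical path is still W4→W6→W9; finish is now 17 days.

17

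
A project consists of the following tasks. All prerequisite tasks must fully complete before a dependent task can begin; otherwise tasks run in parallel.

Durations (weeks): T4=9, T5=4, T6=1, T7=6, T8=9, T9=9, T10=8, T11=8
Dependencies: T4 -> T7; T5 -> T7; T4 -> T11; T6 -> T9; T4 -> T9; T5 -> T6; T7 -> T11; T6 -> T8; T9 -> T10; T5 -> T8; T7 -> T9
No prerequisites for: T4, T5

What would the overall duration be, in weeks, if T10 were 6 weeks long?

As given, the longest chain is T4→T7→T9→T10 = 9+6+9+8 = 32, so the finish is 32 weeks.
Since T10 is critical, the -2 change carries straight to that chain (now 30 weeks).
That remains the longest chain; total 30 weeks.

30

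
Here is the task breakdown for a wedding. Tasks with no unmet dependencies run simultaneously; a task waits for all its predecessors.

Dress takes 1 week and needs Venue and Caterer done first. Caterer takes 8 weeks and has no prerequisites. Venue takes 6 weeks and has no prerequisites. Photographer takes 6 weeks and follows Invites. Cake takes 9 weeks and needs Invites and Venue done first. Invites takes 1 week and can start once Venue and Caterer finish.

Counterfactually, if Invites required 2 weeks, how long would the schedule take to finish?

Critical path before the change: Caterer→Invites→Cake = 8+1+9 = 18 giving 18 weeks.
Since Invites is critical, the +1 change carries straight to that chain (now 19 weeks).
That remains the longest chain; total 19 weeks.

19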